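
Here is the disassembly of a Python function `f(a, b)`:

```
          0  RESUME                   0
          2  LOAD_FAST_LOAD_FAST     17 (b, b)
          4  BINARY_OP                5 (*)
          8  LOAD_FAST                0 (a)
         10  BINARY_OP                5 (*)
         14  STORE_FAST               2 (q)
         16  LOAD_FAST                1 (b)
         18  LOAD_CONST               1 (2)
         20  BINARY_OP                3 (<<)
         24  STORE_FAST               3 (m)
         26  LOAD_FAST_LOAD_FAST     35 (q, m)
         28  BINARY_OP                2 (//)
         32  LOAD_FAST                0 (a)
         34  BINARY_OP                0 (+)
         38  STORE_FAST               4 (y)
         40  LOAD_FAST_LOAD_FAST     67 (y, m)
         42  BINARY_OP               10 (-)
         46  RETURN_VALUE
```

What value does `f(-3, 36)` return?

LOAD_FAST_LOAD_FAST b,b → push 36,36. Stack: [36, 36]
BINARY_OP * → 36 * 36 = 1296. Stack: [1296]
LOAD_FAST a → push -3. Stack: [1296, -3]
BINARY_OP * → 1296 * -3 = -3888. Stack: [-3888]
STORE_FAST q → q=-3888. Stack: []
LOAD_FAST b → push 36. Stack: [36]
LOAD_CONST → push 2. Stack: [36, 2]
BINARY_OP << → 36 << 2 = 144. Stack: [144]
STORE_FAST m → m=144. Stack: []
LOAD_FAST_LOAD_FAST q,m → push -3888,144. Stack: [-3888, 144]
BINARY_OP // → -3888 // 144 = -27. Stack: [-27]
LOAD_FAST a → push -3. Stack: [-27, -3]
BINARY_OP + → -27 + -3 = -30. Stack: [-30]
STORE_FAST y → y=-30. Stack: []
LOAD_FAST_LOAD_FAST y,m → push -30,144. Stack: [-30, 144]
BINARY_OP - → -30 - 144 = -174. Stack: [-174]
RETURN_VALUE → return -174.

-174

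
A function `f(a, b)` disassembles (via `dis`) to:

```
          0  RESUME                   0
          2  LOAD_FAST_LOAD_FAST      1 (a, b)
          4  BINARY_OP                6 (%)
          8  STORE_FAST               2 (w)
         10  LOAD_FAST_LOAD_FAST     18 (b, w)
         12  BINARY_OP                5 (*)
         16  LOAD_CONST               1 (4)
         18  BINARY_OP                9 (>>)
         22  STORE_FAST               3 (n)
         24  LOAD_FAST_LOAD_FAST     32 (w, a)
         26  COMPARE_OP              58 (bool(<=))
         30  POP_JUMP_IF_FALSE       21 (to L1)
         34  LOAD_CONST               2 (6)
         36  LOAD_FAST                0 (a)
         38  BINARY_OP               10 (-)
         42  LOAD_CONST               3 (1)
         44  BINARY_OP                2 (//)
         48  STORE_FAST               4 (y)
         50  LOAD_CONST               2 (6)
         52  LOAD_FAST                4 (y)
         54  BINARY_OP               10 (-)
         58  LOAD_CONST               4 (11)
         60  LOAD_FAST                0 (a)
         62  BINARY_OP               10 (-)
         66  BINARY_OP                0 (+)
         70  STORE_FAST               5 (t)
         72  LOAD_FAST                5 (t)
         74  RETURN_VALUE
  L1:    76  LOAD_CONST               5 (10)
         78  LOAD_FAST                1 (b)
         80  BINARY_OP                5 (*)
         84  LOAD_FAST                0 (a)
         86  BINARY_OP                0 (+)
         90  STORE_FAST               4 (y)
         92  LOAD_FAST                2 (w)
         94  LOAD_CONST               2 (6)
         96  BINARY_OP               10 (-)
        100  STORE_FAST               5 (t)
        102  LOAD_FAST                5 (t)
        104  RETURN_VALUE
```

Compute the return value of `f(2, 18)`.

LOAD_FAST_LOAD_FAST a,b → push 2,18. Stack: [2, 18]
BINARY_OP % → 2 % 18 = 2. Stack: [2]
STORE_FAST w → w=2. Stack: []
LOAD_FAST_LOAD_FAST b,w → push 18,2. Stack: [18, 2]
BINARY_OP * → 18 * 2 = 36. Stack: [36]
LOAD_CONST → push 4. Stack: [36, 4]
BINARY_OP >> → 36 >> 4 = 2. Stack: [2]
STORE_FAST n → n=2. Stack: []
LOAD_FAST_LOAD_FAST w,a → push 2,2. Stack: [2, 2]
COMPARE_OP bool(<=) → 2 vs 2 = True. Stack: [True]
POP_JUMP_IF_FALSE → pop True; no jump. Stack: []
LOAD_CONST → push 6. Stack: [6]
LOAD_FAST a → push 2. Stack: [6, 2]
BINARY_OP - → 6 - 2 = 4. Stack: [4]
LOAD_CONST → push 1. Stack: [4, 1]
BINARY_OP // → 4 // 1 = 4. Stack: [4]
STORE_FAST y → y=4. Stack: []
LOAD_CONST → push 6. Stack: [6]
LOAD_FAST y → push 4. Stack: [6, 4]
BINARY_OP - → 6 - 4 = 2. Stack: [2]
LOAD_CONST → push 11. Stack: [2, 11]
LOAD_FAST a → push 2. Stack: [2, 11, 2]
BINARY_OP - → 11 - 2 = 9. Stack: [2, 9]
BINARY_OP + → 2 + 9 = 11. Stack: [11]
STORE_FAST t → t=11. Stack: []
LOAD_FAST t → push 11. Stack: [11]
RETURN_VALUE → return 11.

11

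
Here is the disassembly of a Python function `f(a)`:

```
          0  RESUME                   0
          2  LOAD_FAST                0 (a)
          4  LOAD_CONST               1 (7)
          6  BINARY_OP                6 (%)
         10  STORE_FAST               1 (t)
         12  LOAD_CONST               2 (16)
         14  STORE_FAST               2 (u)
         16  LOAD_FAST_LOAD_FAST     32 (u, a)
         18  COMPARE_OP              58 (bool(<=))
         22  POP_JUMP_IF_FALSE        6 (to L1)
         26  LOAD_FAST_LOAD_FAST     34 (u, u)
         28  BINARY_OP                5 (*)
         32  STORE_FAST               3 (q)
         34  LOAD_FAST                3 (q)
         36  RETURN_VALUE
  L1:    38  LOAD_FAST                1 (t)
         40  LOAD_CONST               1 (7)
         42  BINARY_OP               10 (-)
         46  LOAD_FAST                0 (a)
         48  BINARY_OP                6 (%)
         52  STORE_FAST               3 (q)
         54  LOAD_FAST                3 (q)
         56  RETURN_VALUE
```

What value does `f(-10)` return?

LOAD_FAST a → push -10. Stack: [-10]
LOAD_CONST → push 7. Stack: [-10, 7]
BINARY_OP % → -10 % 7 = 4. Stack: [4]
STORE_FAST t → t=4. Stack: []
LOAD_CONST → push 16. Stack: [16]
STORE_FAST u → u=16. Stack: []
LOAD_FAST_LOAD_FAST u,a → push 16,-10. Stack: [16, -10]
COMPARE_OP bool(<=) → 16 vs -10 = False. Stack: [False]
POP_JUMP_IF_FALSE → pop False; jump. Stack: []
LOAD_FAST t → push 4. Stack: [4]
LOAD_CONST → push 7. Stack: [4, 7]
BINARY_OP - → 4 - 7 = -3. Stack: [-3]
LOAD_FAST a → push -10. Stack: [-3, -10]
BINARY_OP % → -3 % -10 = -3. Stack: [-3]
STORE_FAST q → q=-3. Stack: []
LOAD_FAST q → push -3. Stack: [-3]
RETURN_VALUE → return -3.

-3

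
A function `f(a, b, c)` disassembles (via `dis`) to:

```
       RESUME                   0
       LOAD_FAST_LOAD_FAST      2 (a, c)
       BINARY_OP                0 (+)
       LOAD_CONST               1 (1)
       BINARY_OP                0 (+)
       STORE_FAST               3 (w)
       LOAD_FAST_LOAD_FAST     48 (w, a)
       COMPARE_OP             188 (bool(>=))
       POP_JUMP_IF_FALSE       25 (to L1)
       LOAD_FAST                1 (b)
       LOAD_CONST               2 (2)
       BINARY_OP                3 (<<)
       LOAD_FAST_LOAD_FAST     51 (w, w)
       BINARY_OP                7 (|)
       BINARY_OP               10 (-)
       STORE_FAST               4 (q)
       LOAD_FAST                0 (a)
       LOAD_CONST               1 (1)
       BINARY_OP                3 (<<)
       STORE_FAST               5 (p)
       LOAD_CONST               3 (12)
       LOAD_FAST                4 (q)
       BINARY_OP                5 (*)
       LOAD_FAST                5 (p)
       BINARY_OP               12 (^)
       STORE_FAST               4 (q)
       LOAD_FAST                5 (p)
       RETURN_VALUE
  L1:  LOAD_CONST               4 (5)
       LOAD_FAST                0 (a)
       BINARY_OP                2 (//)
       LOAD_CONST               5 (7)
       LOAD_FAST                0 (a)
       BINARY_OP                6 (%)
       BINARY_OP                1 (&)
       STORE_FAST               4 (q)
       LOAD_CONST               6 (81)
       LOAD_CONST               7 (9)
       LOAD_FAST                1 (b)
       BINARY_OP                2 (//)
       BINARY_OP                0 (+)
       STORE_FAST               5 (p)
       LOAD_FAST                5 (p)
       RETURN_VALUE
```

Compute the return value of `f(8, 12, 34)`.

LOAD_FAST_LOAD_FAST a,c → push 8,34. Stack: [8, 34]
BINARY_OP + → 8 + 34 = 42. Stack: [42]
LOAD_CONST → push 1. Stack: [42, 1]
BINARY_OP + → 42 + 1 = 43. Stack: [43]
STORE_FAST w → w=43. Stack: []
LOAD_FAST_LOAD_FAST w,a → push 43,8. Stack: [43, 8]
COMPARE_OP bool(>=) → 43 vs 8 = True. Stack: [True]
POP_JUMP_IF_FALSE → pop True; no jump. Stack: []
LOAD_FAST b → push 12. Stack: [12]
LOAD_CONST → push 2. Stack: [12, 2]
BINARY_OP << → 12 << 2 = 48. Stack: [48]
LOAD_FAST_LOAD_FAST w,w → push 43,43. Stack: [48, 43, 43]
BINARY_OP | → 43 | 43 = 43. Stack: [48, 43]
BINARY_OP - → 48 - 43 = 5. Stack: [5]
STORE_FAST q → q=5. Stack: []
LOAD_FAST a → push 8. Stack: [8]
LOAD_CONST → push 1. Stack: [8, 1]
BINARY_OP << → 8 << 1 = 16. Stack: [16]
STORE_FAST p → p=16. Stack: []
LOAD_CONST → push 12. Stack: [12]
LOAD_FAST q → push 5. Stack: [12, 5]
BINARY_OP * → 12 * 5 = 60. Stack: [60]
LOAD_FAST p → push 16. Stack: [60, 16]
BINARY_OP ^ → 60 ^ 16 = 44. Stack: [44]
STORE_FAST q → q=44. Stack: []
LOAD_FAST p → push 16. Stack: [16]
RETURN_VALUE → return 16.

16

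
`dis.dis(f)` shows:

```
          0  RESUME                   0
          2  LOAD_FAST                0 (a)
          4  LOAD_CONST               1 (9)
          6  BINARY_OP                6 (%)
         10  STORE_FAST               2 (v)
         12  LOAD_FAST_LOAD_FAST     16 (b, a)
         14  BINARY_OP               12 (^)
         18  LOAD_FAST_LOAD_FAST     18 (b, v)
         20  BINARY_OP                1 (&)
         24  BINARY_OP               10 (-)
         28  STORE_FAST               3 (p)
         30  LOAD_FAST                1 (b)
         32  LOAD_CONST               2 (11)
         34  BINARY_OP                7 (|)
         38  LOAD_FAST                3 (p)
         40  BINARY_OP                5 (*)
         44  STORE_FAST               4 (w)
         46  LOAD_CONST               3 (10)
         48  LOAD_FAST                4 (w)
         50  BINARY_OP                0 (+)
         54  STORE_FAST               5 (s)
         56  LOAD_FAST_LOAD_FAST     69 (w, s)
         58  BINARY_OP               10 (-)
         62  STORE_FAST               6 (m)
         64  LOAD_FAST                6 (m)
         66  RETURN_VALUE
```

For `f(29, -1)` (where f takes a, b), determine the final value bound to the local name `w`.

32

LOAD_FAST a → push 29. Stack: [29]
LOAD_CONST → push 9. Stack: [29, 9]
BINARY_OP % → 29 % 9 = 2. Stack: [2]
STORE_FAST v → v=2. Stack: []
LOAD_FAST_LOAD_FAST b,a → push -1,29. Stack: [-1, 29]
BINARY_OP ^ → -1 ^ 29 = -30. Stack: [-30]
LOAD_FAST_LOAD_FAST b,v → push -1,2. Stack: [-30, -1, 2]
BINARY_OP & → -1 & 2 = 2. Stack: [-30, 2]
BINARY_OP - → -30 - 2 = -32. Stack: [-32]
STORE_FAST p → p=-32. Stack: []
LOAD_FAST b → push -1. Stack: [-1]
LOAD_CONST → push 11. Stack: [-1, 11]
BINARY_OP | → -1 | 11 = -1. Stack: [-1]
LOAD_FAST p → push -32. Stack: [-1, -32]
BINARY_OP * → -1 * -32 = 32. Stack: [32]
STORE_FAST w → w=32. Stack: []
LOAD_CONST → push 10. Stack: [10]
LOAD_FAST w → push 32. Stack: [10, 32]
BINARY_OP + → 10 + 32 = 42. Stack: [42]
STORE_FAST s → s=42. Stack: []
LOAD_FAST_LOAD_FAST w,s → push 32,42. Stack: [32, 42]
BINARY_OP - → 32 - 42 = -10. Stack: [-10]
STORE_FAST m → m=-10. Stack: []
LOAD_FAST m → push -10. Stack: [-10]
RETURN_VALUE → return -10.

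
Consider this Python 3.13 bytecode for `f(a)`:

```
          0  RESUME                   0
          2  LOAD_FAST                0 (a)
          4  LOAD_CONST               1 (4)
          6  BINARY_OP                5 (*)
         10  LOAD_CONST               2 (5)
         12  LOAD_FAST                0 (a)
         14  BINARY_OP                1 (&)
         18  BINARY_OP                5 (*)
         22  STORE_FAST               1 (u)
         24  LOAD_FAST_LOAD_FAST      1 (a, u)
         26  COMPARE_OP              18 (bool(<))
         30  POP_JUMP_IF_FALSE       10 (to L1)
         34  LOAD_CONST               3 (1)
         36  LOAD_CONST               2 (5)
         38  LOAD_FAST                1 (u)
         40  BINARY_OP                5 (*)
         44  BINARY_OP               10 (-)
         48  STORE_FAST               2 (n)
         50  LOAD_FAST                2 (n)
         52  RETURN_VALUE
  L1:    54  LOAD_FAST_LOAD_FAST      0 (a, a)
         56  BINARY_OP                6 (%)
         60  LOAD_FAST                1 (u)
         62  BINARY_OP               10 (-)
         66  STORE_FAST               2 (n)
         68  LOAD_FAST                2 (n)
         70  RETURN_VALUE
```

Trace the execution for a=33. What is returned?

-659

LOAD_FAST a → push 33. Stack: [33]
LOAD_CONST → push 4. Stack: [33, 4]
BINARY_OP * → 33 * 4 = 132. Stack: [132]
LOAD_CONST → push 5. Stack: [132, 5]
LOAD_FAST a → push 33. Stack: [132, 5, 33]
BINARY_OP & → 5 & 33 = 1. Stack: [132, 1]
BINARY_OP * → 132 * 1 = 132. Stack: [132]
STORE_FAST u → u=132. Stack: []
LOAD_FAST_LOAD_FAST a,u → push 33,132. Stack: [33, 132]
COMPARE_OP bool(<) → 33 vs 132 = True. Stack: [True]
POP_JUMP_IF_FALSE → pop True; no jump. Stack: []
LOAD_CONST → push 1. Stack: [1]
LOAD_CONST → push 5. Stack: [1, 5]
LOAD_FAST u → push 132. Stack: [1, 5, 132]
BINARY_OP * → 5 * 132 = 660. Stack: [1, 660]
BINARY_OP - → 1 - 660 = -659. Stack: [-659]
STORE_FAST n → n=-659. Stack: []
LOAD_FAST n → push -659. Stack: [-659]
RETURN_VALUE → return -659.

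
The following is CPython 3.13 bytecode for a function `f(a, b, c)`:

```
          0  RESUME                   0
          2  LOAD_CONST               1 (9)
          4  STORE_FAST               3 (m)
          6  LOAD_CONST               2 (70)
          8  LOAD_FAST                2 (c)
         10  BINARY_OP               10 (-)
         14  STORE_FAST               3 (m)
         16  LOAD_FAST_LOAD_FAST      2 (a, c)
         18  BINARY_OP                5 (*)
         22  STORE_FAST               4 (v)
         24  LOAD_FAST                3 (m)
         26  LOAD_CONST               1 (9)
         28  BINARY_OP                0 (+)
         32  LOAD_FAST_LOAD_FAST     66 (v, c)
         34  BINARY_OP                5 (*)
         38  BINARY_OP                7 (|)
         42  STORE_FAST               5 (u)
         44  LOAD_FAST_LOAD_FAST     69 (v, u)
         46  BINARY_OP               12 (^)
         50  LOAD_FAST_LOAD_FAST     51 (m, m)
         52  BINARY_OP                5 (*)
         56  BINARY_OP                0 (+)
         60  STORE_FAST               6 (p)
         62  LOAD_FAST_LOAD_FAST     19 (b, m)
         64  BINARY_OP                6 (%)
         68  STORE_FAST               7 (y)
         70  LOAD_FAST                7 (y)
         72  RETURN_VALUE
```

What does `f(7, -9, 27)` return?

34

LOAD_CONST → push 9. Stack: [9]
STORE_FAST m → m=9. Stack: []
LOAD_CONST → push 70. Stack: [70]
LOAD_FAST c → push 27. Stack: [70, 27]
BINARY_OP - → 70 - 27 = 43. Stack: [43]
STORE_FAST m → m=43. Stack: []
LOAD_FAST_LOAD_FAST a,c → push 7,27. Stack: [7, 27]
BINARY_OP * → 7 * 27 = 189. Stack: [189]
STORE_FAST v → v=189. Stack: []
LOAD_FAST m → push 43. Stack: [43]
LOAD_CONST → push 9. Stack: [43, 9]
BINARY_OP + → 43 + 9 = 52. Stack: [52]
LOAD_FAST_LOAD_FAST v,c → push 189,27. Stack: [52, 189, 27]
BINARY_OP * → 189 * 27 = 5103. Stack: [52, 5103]
BINARY_OP | → 52 | 5103 = 5119. Stack: [5119]
STORE_FAST u → u=5119. Stack: []
LOAD_FAST_LOAD_FAST v,u → push 189,5119. Stack: [189, 5119]
BINARY_OP ^ → 189 ^ 5119 = 4930. Stack: [4930]
LOAD_FAST_LOAD_FAST m,m → push 43,43. Stack: [4930, 43, 43]
BINARY_OP * → 43 * 43 = 1849. Stack: [4930, 1849]
BINARY_OP + → 4930 + 1849 = 6779. Stack: [6779]
STORE_FAST p → p=6779. Stack: []
LOAD_FAST_LOAD_FAST b,m → push -9,43. Stack: [-9, 43]
BINARY_OP % → -9 % 43 = 34. Stack: [34]
STORE_FAST y → y=34. Stack: []
LOAD_FAST y → push 34. Stack: [34]
RETURN_VALUE → return 34.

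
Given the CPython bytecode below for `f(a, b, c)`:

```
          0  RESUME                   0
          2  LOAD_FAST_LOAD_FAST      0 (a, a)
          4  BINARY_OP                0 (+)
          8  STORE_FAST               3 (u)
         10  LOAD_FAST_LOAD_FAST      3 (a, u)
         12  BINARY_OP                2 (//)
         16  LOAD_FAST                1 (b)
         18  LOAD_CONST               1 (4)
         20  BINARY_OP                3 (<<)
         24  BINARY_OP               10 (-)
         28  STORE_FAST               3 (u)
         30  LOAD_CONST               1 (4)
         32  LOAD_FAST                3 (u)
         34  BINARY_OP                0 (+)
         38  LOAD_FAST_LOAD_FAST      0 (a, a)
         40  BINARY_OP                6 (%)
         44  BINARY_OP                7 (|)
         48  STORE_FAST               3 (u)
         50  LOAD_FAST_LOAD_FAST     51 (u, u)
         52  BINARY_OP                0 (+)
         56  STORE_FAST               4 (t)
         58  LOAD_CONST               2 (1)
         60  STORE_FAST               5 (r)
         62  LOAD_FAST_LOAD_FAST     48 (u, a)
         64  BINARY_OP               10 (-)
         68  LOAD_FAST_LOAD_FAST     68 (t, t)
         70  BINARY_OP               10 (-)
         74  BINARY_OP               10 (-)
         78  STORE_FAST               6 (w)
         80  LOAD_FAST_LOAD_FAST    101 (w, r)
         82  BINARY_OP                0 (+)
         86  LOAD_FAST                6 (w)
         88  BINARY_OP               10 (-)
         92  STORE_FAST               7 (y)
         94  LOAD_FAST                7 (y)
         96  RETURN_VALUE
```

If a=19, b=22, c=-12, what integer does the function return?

1

LOAD_FAST_LOAD_FAST a,a → push 19,19. Stack: [19, 19]
BINARY_OP + → 19 + 19 = 38. Stack: [38]
STORE_FAST u → u=38. Stack: []
LOAD_FAST_LOAD_FAST a,u → push 19,38. Stack: [19, 38]
BINARY_OP // → 19 // 38 = 0. Stack: [0]
LOAD_FAST b → push 22. Stack: [0, 22]
LOAD_CONST → push 4. Stack: [0, 22, 4]
BINARY_OP << → 22 << 4 = 352. Stack: [0, 352]
BINARY_OP - → 0 - 352 = -352. Stack: [-352]
STORE_FAST u → u=-352. Stack: []
LOAD_CONST → push 4. Stack: [4]
LOAD_FAST u → push -352. Stack: [4, -352]
BINARY_OP + → 4 + -352 = -348. Stack: [-348]
LOAD_FAST_LOAD_FAST a,a → push 19,19. Stack: [-348, 19, 19]
BINARY_OP % → 19 % 19 = 0. Stack: [-348, 0]
BINARY_OP | → -348 | 0 = -348. Stack: [-348]
STORE_FAST u → u=-348. Stack: []
LOAD_FAST_LOAD_FAST u,u → push -348,-348. Stack: [-348, -348]
BINARY_OP + → -348 + -348 = -696. Stack: [-696]
STORE_FAST t → t=-696. Stack: []
LOAD_CONST → push 1. Stack: [1]
STORE_FAST r → r=1. Stack: []
LOAD_FAST_LOAD_FAST u,a → push -348,19. Stack: [-348, 19]
BINARY_OP - → -348 - 19 = -367. Stack: [-367]
LOAD_FAST_LOAD_FAST t,t → push -696,-696. Stack: [-367, -696, -696]
BINARY_OP - → -696 - -696 = 0. Stack: [-367, 0]
BINARY_OP - → -367 - 0 = -367. Stack: [-367]
STORE_FAST w → w=-367. Stack: []
LOAD_FAST_LOAD_FAST w,r → push -367,1. Stack: [-367, 1]
BINARY_OP + → -367 + 1 = -366. Stack: [-366]
LOAD_FAST w → push -367. Stack: [-366, -367]
BINARY_OP - → -366 - -367 = 1. Stack: [1]
STORE_FAST y → y=1. Stack: []
LOAD_FAST y → push 1. Stack: [1]
RETURN_VALUE → return 1.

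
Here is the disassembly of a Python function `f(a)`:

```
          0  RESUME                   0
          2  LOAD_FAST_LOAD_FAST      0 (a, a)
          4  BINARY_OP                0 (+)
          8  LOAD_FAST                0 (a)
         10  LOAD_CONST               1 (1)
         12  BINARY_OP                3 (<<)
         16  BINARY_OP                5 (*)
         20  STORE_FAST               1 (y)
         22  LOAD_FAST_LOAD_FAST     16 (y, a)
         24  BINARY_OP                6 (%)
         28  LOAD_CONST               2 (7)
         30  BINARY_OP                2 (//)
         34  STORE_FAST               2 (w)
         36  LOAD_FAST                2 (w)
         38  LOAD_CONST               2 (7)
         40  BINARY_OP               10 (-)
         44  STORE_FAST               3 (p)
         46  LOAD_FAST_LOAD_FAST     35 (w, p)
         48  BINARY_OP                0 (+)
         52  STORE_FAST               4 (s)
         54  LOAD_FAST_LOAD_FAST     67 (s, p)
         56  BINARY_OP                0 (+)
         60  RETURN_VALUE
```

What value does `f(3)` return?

-14

LOAD_FAST_LOAD_FAST a,a → push 3,3. Stack: [3, 3]
BINARY_OP + → 3 + 3 = 6. Stack: [6]
LOAD_FAST a → push 3. Stack: [6, 3]
LOAD_CONST → push 1. Stack: [6, 3, 1]
BINARY_OP << → 3 << 1 = 6. Stack: [6, 6]
BINARY_OP * → 6 * 6 = 36. Stack: [36]
STORE_FAST y → y=36. Stack: []
LOAD_FAST_LOAD_FAST y,a → push 36,3. Stack: [36, 3]
BINARY_OP % → 36 % 3 = 0. Stack: [0]
LOAD_CONST → push 7. Stack: [0, 7]
BINARY_OP // → 0 // 7 = 0. Stack: [0]
STORE_FAST w → w=0. Stack: []
LOAD_FAST w → push 0. Stack: [0]
LOAD_CONST → push 7. Stack: [0, 7]
BINARY_OP - → 0 - 7 = -7. Stack: [-7]
STORE_FAST p → p=-7. Stack: []
LOAD_FAST_LOAD_FAST w,p → push 0,-7. Stack: [0, -7]
BINARY_OP + → 0 + -7 = -7. Stack: [-7]
STORE_FAST s → s=-7. Stack: []
LOAD_FAST_LOAD_FAST s,p → push -7,-7. Stack: [-7, -7]
BINARY_OP + → -7 + -7 = -14. Stack: [-14]
RETURN_VALUE → return -14.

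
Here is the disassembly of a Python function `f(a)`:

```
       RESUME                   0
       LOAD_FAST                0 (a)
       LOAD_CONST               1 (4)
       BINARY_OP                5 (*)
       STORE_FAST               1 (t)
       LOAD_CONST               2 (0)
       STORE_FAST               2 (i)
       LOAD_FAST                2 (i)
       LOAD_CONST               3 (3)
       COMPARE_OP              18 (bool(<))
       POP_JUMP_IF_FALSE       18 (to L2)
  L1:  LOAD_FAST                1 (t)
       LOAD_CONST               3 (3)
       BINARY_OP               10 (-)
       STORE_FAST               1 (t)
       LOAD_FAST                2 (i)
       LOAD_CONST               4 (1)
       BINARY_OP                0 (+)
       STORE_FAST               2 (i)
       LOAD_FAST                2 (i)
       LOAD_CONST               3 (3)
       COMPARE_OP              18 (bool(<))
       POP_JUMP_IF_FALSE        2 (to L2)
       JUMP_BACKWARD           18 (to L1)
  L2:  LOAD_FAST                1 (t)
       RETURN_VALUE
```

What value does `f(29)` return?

LOAD_FAST a → push 29. Stack: [29]
LOAD_CONST → push 4. Stack: [29, 4]
BINARY_OP * → 29 * 4 = 116. Stack: [116]
STORE_FAST t → t=116. Stack: []
LOAD_CONST → push 0. Stack: [0]
STORE_FAST i → i=0. Stack: []
LOAD_FAST i → push 0. Stack: [0]
LOAD_CONST → push 3. Stack: [0, 3]
COMPARE_OP bool(<) → 0 vs 3 = True. Stack: [True]
POP_JUMP_IF_FALSE → pop True; no jump. Stack: []
LOAD_FAST t → push 116. Stack: [116]
LOAD_CONST → push 3. Stack: [116, 3]
BINARY_OP - → 116 - 3 = 113. Stack: [113]
STORE_FAST t → t=113. Stack: []
LOAD_FAST i → push 0. Stack: [0]
LOAD_CONST → push 1. Stack: [0, 1]
BINARY_OP + → 0 + 1 = 1. Stack: [1]
STORE_FAST i → i=1. Stack: []
LOAD_FAST i → push 1. Stack: [1]
LOAD_CONST → push 3. Stack: [1, 3]
COMPARE_OP bool(<) → 1 vs 3 = True. Stack: [True]
POP_JUMP_IF_FALSE → pop True; no jump. Stack: []
LOAD_FAST t → push 113. Stack: [113]
LOAD_CONST → push 3. Stack: [113, 3]
BINARY_OP - → 113 - 3 = 110. Stack: [110]
STORE_FAST t → t=110. Stack: []
LOAD_FAST i → push 1. Stack: [1]
LOAD_CONST → push 1. Stack: [1, 1]
BINARY_OP + → 1 + 1 = 2. Stack: [2]
STORE_FAST i → i=2. Stack: []
LOAD_FAST i → push 2. Stack: [2]
LOAD_CONST → push 3. Stack: [2, 3]
COMPARE_OP bool(<) → 2 vs 3 = True. Stack: [True]
POP_JUMP_IF_FALSE → pop True; no jump. Stack: []
LOAD_FAST t → push 110. Stack: [110]
LOAD_CONST → push 3. Stack: [110, 3]
BINARY_OP - → 110 - 3 = 107. Stack: [107]
STORE_FAST t → t=107. Stack: []
LOAD_FAST i → push 2. Stack: [2]
LOAD_CONST → push 1. Stack: [2, 1]
BINARY_OP + → 2 + 1 = 3. Stack: [3]
STORE_FAST i → i=3. Stack: []
LOAD_FAST i → push 3. Stack: [3]
LOAD_CONST → push 3. Stack: [3, 3]
COMPARE_OP bool(<) → 3 vs 3 = False. Stack: [False]
POP_JUMP_IF_FALSE → pop False; jump. Stack: []
LOAD_FAST t → push 107. Stack: [107]
RETURN_VALUE → return 107.

107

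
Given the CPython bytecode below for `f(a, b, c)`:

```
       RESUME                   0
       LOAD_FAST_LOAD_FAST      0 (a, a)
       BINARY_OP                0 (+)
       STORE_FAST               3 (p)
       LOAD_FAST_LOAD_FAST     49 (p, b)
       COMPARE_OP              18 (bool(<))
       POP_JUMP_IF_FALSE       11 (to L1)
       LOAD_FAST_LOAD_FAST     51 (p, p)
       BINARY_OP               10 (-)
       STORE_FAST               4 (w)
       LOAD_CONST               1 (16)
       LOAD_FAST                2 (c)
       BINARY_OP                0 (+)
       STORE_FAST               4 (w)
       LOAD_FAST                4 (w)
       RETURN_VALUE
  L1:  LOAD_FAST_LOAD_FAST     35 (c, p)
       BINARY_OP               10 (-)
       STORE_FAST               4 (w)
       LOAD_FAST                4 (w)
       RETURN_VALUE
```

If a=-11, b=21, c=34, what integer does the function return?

50

LOAD_FAST_LOAD_FAST a,a → push -11,-11. Stack: [-11, -11]
BINARY_OP + → -11 + -11 = -22. Stack: [-22]
STORE_FAST p → p=-22. Stack: []
LOAD_FAST_LOAD_FAST p,b → push -22,21. Stack: [-22, 21]
COMPARE_OP bool(<) → -22 vs 21 = True. Stack: [True]
POP_JUMP_IF_FALSE → pop True; no jump. Stack: []
LOAD_FAST_LOAD_FAST p,p → push -22,-22. Stack: [-22, -22]
BINARY_OP - → -22 - -22 = 0. Stack: [0]
STORE_FAST w → w=0. Stack: []
LOAD_CONST → push 16. Stack: [16]
LOAD_FAST c → push 34. Stack: [16, 34]
BINARY_OP + → 16 + 34 = 50. Stack: [50]
STORE_FAST w → w=50. Stack: []
LOAD_FAST w → push 50. Stack: [50]
RETURN_VALUE → return 50.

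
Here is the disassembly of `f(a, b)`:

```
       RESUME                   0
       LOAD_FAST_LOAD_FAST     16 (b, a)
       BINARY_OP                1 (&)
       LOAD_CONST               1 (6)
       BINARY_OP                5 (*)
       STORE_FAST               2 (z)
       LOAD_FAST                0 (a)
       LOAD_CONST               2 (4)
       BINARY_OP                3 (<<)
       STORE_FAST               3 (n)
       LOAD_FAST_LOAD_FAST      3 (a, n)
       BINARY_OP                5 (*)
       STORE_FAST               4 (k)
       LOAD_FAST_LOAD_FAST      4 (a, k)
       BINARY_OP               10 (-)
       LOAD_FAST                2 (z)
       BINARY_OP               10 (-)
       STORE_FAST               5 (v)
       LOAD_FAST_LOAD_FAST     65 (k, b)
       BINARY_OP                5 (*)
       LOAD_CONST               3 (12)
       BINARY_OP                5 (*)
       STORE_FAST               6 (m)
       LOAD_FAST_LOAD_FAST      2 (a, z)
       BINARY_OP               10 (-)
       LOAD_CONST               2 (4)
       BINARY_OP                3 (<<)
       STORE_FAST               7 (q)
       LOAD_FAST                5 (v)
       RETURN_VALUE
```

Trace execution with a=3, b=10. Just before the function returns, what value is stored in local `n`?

LOAD_FAST_LOAD_FAST b,a → push 10,3. Stack: [10, 3]
BINARY_OP & → 10 & 3 = 2. Stack: [2]
LOAD_CONST → push 6. Stack: [2, 6]
BINARY_OP * → 2 * 6 = 12. Stack: [12]
STORE_FAST z → z=12. Stack: []
LOAD_FAST a → push 3. Stack: [3]
LOAD_CONST → push 4. Stack: [3, 4]
BINARY_OP << → 3 << 4 = 48. Stack: [48]
STORE_FAST n → n=48. Stack: []
LOAD_FAST_LOAD_FAST a,n → push 3,48. Stack: [3, 48]
BINARY_OP * → 3 * 48 = 144. Stack: [144]
STORE_FAST k → k=144. Stack: []
LOAD_FAST_LOAD_FAST a,k → push 3,144. Stack: [3, 144]
BINARY_OP - → 3 - 144 = -141. Stack: [-141]
LOAD_FAST z → push 12. Stack: [-141, 12]
BINARY_OP - → -141 - 12 = -153. Stack: [-153]
STORE_FAST v → v=-153. Stack: []
LOAD_FAST_LOAD_FAST k,b → push 144,10. Stack: [144, 10]
BINARY_OP * → 144 * 10 = 1440. Stack: [1440]
LOAD_CONST → push 12. Stack: [1440, 12]
BINARY_OP * → 1440 * 12 = 17280. Stack: [17280]
STORE_FAST m → m=17280. Stack: []
LOAD_FAST_LOAD_FAST a,z → push 3,12. Stack: [3, 12]
BINARY_OP - → 3 - 12 = -9. Stack: [-9]
LOAD_CONST → push 4. Stack: [-9, 4]
BINARY_OP << → -9 << 4 = -144. Stack: [-144]
STORE_FAST q → q=-144. Stack: []
LOAD_FAST v → push -153. Stack: [-153]
RETURN_VALUE → return -153.

48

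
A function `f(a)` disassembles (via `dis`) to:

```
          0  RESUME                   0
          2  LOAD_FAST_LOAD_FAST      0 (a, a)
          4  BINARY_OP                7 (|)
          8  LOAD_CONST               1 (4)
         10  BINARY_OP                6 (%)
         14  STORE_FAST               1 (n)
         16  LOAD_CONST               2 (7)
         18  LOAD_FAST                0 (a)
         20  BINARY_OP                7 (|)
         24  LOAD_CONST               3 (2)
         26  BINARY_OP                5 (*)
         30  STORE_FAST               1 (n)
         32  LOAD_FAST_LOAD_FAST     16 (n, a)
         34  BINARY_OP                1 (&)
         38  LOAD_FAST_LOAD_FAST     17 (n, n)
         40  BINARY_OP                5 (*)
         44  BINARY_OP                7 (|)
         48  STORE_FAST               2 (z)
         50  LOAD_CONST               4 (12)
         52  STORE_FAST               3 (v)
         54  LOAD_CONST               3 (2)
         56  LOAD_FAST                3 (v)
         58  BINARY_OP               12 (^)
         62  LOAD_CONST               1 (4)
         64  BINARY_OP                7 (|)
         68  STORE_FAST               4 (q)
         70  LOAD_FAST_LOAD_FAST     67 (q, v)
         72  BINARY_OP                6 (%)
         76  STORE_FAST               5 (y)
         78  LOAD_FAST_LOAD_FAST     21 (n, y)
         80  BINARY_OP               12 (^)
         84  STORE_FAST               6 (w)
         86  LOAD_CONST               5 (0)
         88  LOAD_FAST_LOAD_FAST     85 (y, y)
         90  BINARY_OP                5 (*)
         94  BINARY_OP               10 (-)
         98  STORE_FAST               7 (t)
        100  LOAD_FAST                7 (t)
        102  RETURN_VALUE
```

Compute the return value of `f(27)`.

LOAD_FAST_LOAD_FAST a,a → push 27,27. Stack: [27, 27]
BINARY_OP | → 27 | 27 = 27. Stack: [27]
LOAD_CONST → push 4. Stack: [27, 4]
BINARY_OP % → 27 % 4 = 3. Stack: [3]
STORE_FAST n → n=3. Stack: []
LOAD_CONST → push 7. Stack: [7]
LOAD_FAST a → push 27. Stack: [7, 27]
BINARY_OP | → 7 | 27 = 31. Stack: [31]
LOAD_CONST → push 2. Stack: [31, 2]
BINARY_OP * → 31 * 2 = 62. Stack: [62]
STORE_FAST n → n=62. Stack: []
LOAD_FAST_LOAD_FAST n,a → push 62,27. Stack: [62, 27]
BINARY_OP & → 62 & 27 = 26. Stack: [26]
LOAD_FAST_LOAD_FAST n,n → push 62,62. Stack: [26, 62, 62]
BINARY_OP * → 62 * 62 = 3844. Stack: [26, 3844]
BINARY_OP | → 26 | 3844 = 3870. Stack: [3870]
STORE_FAST z → z=3870. Stack: []
LOAD_CONST → push 12. Stack: [12]
STORE_FAST v → v=12. Stack: []
LOAD_CONST → push 2. Stack: [2]
LOAD_FAST v → push 12. Stack: [2, 12]
BINARY_OP ^ → 2 ^ 12 = 14. Stack: [14]
LOAD_CONST → push 4. Stack: [14, 4]
BINARY_OP | → 14 | 4 = 14. Stack: [14]
STORE_FAST q → q=14. Stack: []
LOAD_FAST_LOAD_FAST q,v → push 14,12. Stack: [14, 12]
BINARY_OP % → 14 % 12 = 2. Stack: [2]
STORE_FAST y → y=2. Stack: []
LOAD_FAST_LOAD_FAST n,y → push 62,2. Stack: [62, 2]
BINARY_OP ^ → 62 ^ 2 = 60. Stack: [60]
STORE_FAST w → w=60. Stack: []
LOAD_CONST → push 0. Stack: [0]
LOAD_FAST_LOAD_FAST y,y → push 2,2. Stack: [0, 2, 2]
BINARY_OP * → 2 * 2 = 4. Stack: [0, 4]
BINARY_OP - → 0 - 4 = -4. Stack: [-4]
STORE_FAST t → t=-4. Stack: []
LOAD_FAST t → push -4. Stack: [-4]
RETURN_VALUE → return -4.

-4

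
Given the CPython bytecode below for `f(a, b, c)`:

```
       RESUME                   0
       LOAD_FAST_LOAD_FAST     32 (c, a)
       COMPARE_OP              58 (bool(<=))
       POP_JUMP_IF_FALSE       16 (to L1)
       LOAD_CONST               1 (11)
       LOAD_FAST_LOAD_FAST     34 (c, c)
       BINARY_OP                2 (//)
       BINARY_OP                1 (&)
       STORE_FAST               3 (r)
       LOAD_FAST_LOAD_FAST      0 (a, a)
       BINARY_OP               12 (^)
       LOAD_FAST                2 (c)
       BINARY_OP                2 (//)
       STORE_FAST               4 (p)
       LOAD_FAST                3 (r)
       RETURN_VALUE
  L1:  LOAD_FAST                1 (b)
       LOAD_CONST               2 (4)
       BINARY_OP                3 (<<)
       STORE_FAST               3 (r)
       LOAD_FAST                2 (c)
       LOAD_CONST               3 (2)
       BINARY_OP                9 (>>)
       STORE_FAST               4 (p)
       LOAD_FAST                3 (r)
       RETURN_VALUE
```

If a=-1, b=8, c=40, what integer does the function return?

128

LOAD_FAST_LOAD_FAST c,a → push 40,-1. Stack: [40, -1]
COMPARE_OP bool(<=) → 40 vs -1 = False. Stack: [False]
POP_JUMP_IF_FALSE → pop False; jump. Stack: []
LOAD_FAST b → push 8. Stack: [8]
LOAD_CONST → push 4. Stack: [8, 4]
BINARY_OP << → 8 << 4 = 128. Stack: [128]
STORE_FAST r → r=128. Stack: []
LOAD_FAST c → push 40. Stack: [40]
LOAD_CONST → push 2. Stack: [40, 2]
BINARY_OP >> → 40 >> 2 = 10. Stack: [10]
STORE_FAST p → p=10. Stack: []
LOAD_FAST r → push 128. Stack: [128]
RETURN_VALUE → return 128.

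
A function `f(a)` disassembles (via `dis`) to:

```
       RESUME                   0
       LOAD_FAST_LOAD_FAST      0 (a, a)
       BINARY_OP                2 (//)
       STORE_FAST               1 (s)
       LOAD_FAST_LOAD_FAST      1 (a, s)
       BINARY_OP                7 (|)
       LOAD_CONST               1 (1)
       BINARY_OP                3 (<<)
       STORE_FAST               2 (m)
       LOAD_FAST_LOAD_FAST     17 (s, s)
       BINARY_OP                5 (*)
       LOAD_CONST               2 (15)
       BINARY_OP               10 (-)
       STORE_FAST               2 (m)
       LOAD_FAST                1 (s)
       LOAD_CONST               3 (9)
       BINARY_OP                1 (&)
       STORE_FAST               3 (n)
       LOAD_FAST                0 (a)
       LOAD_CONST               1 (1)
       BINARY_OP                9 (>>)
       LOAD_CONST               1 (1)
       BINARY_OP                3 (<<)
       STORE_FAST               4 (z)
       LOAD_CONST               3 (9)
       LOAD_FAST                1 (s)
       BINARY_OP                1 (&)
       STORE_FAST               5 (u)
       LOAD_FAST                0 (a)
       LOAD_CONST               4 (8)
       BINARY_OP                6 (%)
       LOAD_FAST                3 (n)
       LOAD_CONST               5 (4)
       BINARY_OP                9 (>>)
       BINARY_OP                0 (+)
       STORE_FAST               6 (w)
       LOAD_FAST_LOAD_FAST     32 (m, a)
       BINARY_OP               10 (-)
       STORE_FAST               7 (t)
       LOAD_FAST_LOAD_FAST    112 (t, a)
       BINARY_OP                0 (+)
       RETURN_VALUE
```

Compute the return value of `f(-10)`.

-14

LOAD_FAST_LOAD_FAST a,a → push -10,-10. Stack: [-10, -10]
BINARY_OP // → -10 // -10 = 1. Stack: [1]
STORE_FAST s → s=1. Stack: []
LOAD_FAST_LOAD_FAST a,s → push -10,1. Stack: [-10, 1]
BINARY_OP | → -10 | 1 = -9. Stack: [-9]
LOAD_CONST → push 1. Stack: [-9, 1]
BINARY_OP << → -9 << 1 = -18. Stack: [-18]
STORE_FAST m → m=-18. Stack: []
LOAD_FAST_LOAD_FAST s,s → push 1,1. Stack: [1, 1]
BINARY_OP * → 1 * 1 = 1. Stack: [1]
LOAD_CONST → push 15. Stack: [1, 15]
BINARY_OP - → 1 - 15 = -14. Stack: [-14]
STORE_FAST m → m=-14. Stack: []
LOAD_FAST s → push 1. Stack: [1]
LOAD_CONST → push 9. Stack: [1, 9]
BINARY_OP & → 1 & 9 = 1. Stack: [1]
STORE_FAST n → n=1. Stack: []
LOAD_FAST a → push -10. Stack: [-10]
LOAD_CONST → push 1. Stack: [-10, 1]
BINARY_OP >> → -10 >> 1 = -5. Stack: [-5]
LOAD_CONST → push 1. Stack: [-5, 1]
BINARY_OP << → -5 << 1 = -10. Stack: [-10]
STORE_FAST z → z=-10. Stack: []
LOAD_CONST → push 9. Stack: [9]
LOAD_FAST s → push 1. Stack: [9, 1]
BINARY_OP & → 9 & 1 = 1. Stack: [1]
STORE_FAST u → u=1. Stack: []
LOAD_FAST a → push -10. Stack: [-10]
LOAD_CONST → push 8. Stack: [-10, 8]
BINARY_OP % → -10 % 8 = 6. Stack: [6]
LOAD_FAST n → push 1. Stack: [6, 1]
LOAD_CONST → push 4. Stack: [6, 1, 4]
BINARY_OP >> → 1 >> 4 = 0. Stack: [6, 0]
BINARY_OP + → 6 + 0 = 6. Stack: [6]
STORE_FAST w → w=6. Stack: []
LOAD_FAST_LOAD_FAST m,a → push -14,-10. Stack: [-14, -10]
BINARY_OP - → -14 - -10 = -4. Stack: [-4]
STORE_FAST t → t=-4. Stack: []
LOAD_FAST_LOAD_FAST t,a → push -4,-10. Stack: [-4, -10]
BINARY_OP + → -4 + -10 = -14. Stack: [-14]
RETURN_VALUE → return -14.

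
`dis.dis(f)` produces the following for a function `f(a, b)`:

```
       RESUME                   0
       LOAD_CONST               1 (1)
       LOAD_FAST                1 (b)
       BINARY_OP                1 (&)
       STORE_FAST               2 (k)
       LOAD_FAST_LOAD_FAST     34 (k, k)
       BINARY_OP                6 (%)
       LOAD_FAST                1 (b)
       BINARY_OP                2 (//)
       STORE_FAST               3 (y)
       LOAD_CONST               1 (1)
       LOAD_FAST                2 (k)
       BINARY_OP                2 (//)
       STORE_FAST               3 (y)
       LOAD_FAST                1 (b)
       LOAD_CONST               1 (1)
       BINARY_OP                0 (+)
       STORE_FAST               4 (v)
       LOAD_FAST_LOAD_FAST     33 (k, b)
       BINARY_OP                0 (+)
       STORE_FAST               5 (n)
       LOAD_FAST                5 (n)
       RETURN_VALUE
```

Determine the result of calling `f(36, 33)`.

34

LOAD_CONST → push 1. Stack: [1]
LOAD_FAST b → push 33. Stack: [1, 33]
BINARY_OP & → 1 & 33 = 1. Stack: [1]
STORE_FAST k → k=1. Stack: []
LOAD_FAST_LOAD_FAST k,k → push 1,1. Stack: [1, 1]
BINARY_OP % → 1 % 1 = 0. Stack: [0]
LOAD_FAST b → push 33. Stack: [0, 33]
BINARY_OP // → 0 // 33 = 0. Stack: [0]
STORE_FAST y → y=0. Stack: []
LOAD_CONST → push 1. Stack: [1]
LOAD_FAST k → push 1. Stack: [1, 1]
BINARY_OP // → 1 // 1 = 1. Stack: [1]
STORE_FAST y → y=1. Stack: []
LOAD_FAST b → push 33. Stack: [33]
LOAD_CONST → push 1. Stack: [33, 1]
BINARY_OP + → 33 + 1 = 34. Stack: [34]
STORE_FAST v → v=34. Stack: []
LOAD_FAST_LOAD_FAST k,b → push 1,33. Stack: [1, 33]
BINARY_OP + → 1 + 33 = 34. Stack: [34]
STORE_FAST n → n=34. Stack: []
LOAD_FAST n → push 34. Stack: [34]
RETURN_VALUE → return 34.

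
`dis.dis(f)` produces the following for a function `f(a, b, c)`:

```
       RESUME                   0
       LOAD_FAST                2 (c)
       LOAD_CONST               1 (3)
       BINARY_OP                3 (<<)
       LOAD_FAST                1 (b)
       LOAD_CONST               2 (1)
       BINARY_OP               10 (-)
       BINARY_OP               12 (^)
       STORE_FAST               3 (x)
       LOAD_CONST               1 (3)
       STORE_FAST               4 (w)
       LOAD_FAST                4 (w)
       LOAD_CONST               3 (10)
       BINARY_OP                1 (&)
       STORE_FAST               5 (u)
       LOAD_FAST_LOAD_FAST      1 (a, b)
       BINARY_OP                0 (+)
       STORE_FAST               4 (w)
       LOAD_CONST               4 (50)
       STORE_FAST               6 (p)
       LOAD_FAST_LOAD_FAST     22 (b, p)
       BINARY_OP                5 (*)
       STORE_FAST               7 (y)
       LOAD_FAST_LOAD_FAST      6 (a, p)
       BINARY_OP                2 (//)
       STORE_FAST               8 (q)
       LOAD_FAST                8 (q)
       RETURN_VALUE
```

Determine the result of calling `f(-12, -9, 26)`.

-1

LOAD_FAST c → push 26. Stack: [26]
LOAD_CONST → push 3. Stack: [26, 3]
BINARY_OP << → 26 << 3 = 208. Stack: [208]
LOAD_FAST b → push -9. Stack: [208, -9]
LOAD_CONST → push 1. Stack: [208, -9, 1]
BINARY_OP - → -9 - 1 = -10. Stack: [208, -10]
BINARY_OP ^ → 208 ^ -10 = -218. Stack: [-218]
STORE_FAST x → x=-218. Stack: []
LOAD_CONST → push 3. Stack: [3]
STORE_FAST w → w=3. Stack: []
LOAD_FAST w → push 3. Stack: [3]
LOAD_CONST → push 10. Stack: [3, 10]
BINARY_OP & → 3 & 10 = 2. Stack: [2]
STORE_FAST u → u=2. Stack: []
LOAD_FAST_LOAD_FAST a,b → push -12,-9. Stack: [-12, -9]
BINARY_OP + → -12 + -9 = -21. Stack: [-21]
STORE_FAST w → w=-21. Stack: []
LOAD_CONST → push 50. Stack: [50]
STORE_FAST p → p=50. Stack: []
LOAD_FAST_LOAD_FAST b,p → push -9,50. Stack: [-9, 50]
BINARY_OP * → -9 * 50 = -450. Stack: [-450]
STORE_FAST y → y=-450. Stack: []
LOAD_FAST_LOAD_FAST a,p → push -12,50. Stack: [-12, 50]
BINARY_OP // → -12 // 50 = -1. Stack: [-1]
STORE_FAST q → q=-1. Stack: []
LOAD_FAST q → push -1. Stack: [-1]
RETURN_VALUE → return -1.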